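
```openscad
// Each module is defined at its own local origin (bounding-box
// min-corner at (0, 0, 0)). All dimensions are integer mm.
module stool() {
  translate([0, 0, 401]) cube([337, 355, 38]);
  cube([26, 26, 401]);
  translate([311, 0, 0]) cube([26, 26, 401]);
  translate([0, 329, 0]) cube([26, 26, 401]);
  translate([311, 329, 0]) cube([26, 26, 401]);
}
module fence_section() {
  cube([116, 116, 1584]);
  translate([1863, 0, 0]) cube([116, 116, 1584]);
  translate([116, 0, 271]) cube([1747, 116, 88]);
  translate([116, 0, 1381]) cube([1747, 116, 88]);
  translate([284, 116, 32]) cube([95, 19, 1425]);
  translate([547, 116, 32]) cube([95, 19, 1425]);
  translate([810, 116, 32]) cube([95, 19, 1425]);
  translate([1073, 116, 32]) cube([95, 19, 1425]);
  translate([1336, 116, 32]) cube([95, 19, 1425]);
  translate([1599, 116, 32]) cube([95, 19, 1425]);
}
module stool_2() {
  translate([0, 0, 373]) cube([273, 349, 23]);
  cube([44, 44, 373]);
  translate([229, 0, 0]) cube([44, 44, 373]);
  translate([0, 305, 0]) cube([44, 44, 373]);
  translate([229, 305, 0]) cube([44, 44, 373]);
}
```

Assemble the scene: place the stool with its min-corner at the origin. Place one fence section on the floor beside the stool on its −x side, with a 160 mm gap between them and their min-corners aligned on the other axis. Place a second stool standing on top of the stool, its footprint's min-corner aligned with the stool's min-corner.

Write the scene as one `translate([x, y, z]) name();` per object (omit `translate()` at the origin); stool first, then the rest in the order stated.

stool();
translate([-2139, 0, 0]) fence_section();
translate([0, 0, 439]) stool_2();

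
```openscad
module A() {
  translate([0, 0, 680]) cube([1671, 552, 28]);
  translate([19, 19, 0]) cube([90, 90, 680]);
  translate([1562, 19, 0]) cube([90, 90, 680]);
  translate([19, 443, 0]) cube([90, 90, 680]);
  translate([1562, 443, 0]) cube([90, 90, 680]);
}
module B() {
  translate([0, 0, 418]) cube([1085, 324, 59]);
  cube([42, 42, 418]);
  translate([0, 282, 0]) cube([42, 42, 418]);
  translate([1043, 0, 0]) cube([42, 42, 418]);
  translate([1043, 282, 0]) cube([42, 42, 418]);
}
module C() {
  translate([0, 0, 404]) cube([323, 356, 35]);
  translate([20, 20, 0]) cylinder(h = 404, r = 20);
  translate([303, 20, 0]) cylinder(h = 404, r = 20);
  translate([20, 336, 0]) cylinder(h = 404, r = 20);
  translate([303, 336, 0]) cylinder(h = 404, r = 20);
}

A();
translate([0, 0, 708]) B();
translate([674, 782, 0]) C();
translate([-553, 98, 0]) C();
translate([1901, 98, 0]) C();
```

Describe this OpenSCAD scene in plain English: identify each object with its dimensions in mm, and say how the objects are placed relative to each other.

A is a table: top 1671 mm (x) × 552 mm (y), 28 mm thick, upper face at z = 708 mm, on four 90×90 mm square legs, each inset 19 mm from the nearest pair of top edges, running from z = 0 to the bottom of the top.

B is a long wooden bench with a 1085 mm (x) × 324 mm (y) seat, 59 mm thick, its top surface 477 mm above the floor. Four 42 mm square legs at the seat corners, flush with the edges, run from z = 0 to the seat underside.

C is a four-legged stool. The seat is 323×356 mm, 35 mm thick, top at z = 439 mm. It stands on four round legs, each 40 mm in diameter, from z = 0 to the seat underside, each leg's axis is inset half a diameter from the nearest pair of seat edges (so the leg's bounding box is flush with the corner).

The bench is on top of the table. Three stools sit around the table at the +y, −x, +x sides.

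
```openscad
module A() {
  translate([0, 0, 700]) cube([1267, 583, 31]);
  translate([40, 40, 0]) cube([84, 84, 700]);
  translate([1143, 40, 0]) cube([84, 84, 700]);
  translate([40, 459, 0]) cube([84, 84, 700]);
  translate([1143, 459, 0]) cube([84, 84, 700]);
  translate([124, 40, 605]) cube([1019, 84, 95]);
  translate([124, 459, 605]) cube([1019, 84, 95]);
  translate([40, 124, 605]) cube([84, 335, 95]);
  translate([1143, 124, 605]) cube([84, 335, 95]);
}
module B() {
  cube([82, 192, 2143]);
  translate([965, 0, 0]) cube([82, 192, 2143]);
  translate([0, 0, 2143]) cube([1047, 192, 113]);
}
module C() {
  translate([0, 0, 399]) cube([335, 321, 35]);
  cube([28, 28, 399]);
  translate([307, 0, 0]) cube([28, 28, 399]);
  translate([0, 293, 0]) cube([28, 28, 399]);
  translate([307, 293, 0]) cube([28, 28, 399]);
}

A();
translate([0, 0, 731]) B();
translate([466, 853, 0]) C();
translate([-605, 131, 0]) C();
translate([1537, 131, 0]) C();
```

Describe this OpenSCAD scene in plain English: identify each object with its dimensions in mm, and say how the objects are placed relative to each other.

A is a rectangular dining table. The top is 1267×583×31 mm with its upper surface at z = 731 mm. It stands on four 84×84 mm square legs, each inset 40 mm from the nearest pair of top edges, running from the floor to the underside of the top. Four apron rails, 84 mm thick and 95 mm tall, run between adjacent legs with their top edges flush with the underside of the top and their outer faces flush with the legs' outer faces.

B is a door frame. The clear opening is 883 mm wide and 2143 mm high. Two 82 mm wide jambs, 192 mm deep, stand either side of the opening from the floor to the top of the opening. A 113 mm thick head sits across the top of both jambs, spanning the full outside width of the frame.

C is a simple wooden stool: a rectangular seat 335 mm (x) by 321 mm (y), 35 mm thick, top face at z = 434 mm, on four square legs, each 28×28 mm in cross-section. The legs rest on z = 0, each flush with a corner of the seat.

The door frame is on top of the table. Three stools sit around the table at the +y, −x, +x sides.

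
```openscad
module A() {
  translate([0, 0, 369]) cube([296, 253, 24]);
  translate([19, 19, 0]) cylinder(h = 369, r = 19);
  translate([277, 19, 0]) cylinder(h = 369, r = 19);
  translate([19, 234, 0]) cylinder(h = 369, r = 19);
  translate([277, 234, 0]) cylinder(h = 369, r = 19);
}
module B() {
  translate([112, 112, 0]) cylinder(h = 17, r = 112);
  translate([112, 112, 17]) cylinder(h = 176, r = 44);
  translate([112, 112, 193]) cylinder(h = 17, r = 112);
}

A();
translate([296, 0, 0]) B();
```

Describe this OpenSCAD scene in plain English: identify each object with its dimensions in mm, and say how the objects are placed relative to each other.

A is a four-legged stool. The seat is 296×253 mm, 24 mm thick, top at z = 393 mm. It stands on four round legs, each 38 mm in diameter, from z = 0 to the seat underside, each leg's axis is inset half a diameter from the nearest pair of seat edges (so the leg's bounding box is flush with the corner).

B is a spool: two coaxial disc flanges of radius 112 mm and thickness 17 mm, joined by a core cylinder of radius 44 mm and height 176 mm. The lower flange rests on z = 0 and the three cylinders share a vertical axis.

The spool is against the stool's +x side, with their −y faces flush.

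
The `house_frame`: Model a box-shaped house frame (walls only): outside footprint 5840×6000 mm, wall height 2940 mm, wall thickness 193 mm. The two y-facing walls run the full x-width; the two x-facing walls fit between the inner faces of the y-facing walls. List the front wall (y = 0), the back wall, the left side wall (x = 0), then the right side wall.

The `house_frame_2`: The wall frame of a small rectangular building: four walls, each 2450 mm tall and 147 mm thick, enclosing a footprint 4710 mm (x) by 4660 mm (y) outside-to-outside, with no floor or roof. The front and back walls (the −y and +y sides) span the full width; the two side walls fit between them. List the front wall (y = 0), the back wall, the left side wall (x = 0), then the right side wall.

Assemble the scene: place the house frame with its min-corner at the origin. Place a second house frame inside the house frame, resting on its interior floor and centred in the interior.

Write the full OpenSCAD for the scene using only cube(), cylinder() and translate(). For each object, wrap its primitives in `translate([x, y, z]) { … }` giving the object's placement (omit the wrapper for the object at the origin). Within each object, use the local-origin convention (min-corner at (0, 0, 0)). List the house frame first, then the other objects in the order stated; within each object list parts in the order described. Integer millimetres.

cube([5840, 193, 2940]);
translate([0, 5807, 0]) cube([5840, 193, 2940]);
translate([0, 193, 0]) cube([193, 5614, 2940]);
translate([5647, 193, 0]) cube([193, 5614, 2940]);
translate([565, 670, 0]) {
  cube([4710, 147, 2450]);
  translate([0, 4513, 0]) cube([4710, 147, 2450]);
  translate([0, 147, 0]) cube([147, 4366, 2450]);
  translate([4563, 147, 0]) cube([147, 4366, 2450]);
}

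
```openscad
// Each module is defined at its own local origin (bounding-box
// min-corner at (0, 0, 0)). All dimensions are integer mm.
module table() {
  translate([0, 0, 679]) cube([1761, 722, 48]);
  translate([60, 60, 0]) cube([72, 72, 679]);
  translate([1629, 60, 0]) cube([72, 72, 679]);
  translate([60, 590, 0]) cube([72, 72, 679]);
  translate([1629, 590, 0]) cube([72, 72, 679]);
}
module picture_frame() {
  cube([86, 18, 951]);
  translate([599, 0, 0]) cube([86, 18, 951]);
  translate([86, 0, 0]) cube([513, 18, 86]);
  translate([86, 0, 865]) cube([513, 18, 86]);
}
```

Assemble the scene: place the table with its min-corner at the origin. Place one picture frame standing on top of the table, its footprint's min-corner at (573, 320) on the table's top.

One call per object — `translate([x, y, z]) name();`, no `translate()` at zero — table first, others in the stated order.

table();
translate([573, 320, 727]) picture_frame();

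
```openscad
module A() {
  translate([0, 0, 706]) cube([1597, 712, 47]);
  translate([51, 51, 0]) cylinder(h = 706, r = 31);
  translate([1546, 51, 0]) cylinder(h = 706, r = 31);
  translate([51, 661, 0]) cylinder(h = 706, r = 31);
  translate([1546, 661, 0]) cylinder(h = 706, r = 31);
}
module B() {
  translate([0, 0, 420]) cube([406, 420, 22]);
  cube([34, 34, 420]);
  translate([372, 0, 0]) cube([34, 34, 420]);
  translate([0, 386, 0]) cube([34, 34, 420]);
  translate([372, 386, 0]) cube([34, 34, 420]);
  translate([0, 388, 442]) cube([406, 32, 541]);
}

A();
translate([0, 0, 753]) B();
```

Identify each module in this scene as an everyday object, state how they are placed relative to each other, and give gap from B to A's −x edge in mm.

A is a table. B is a chair. The chair is on top of the table. The gap from the chair to the table's −x edge is 0 mm.

The chair's min-x is at 0; the table's min-x is 0; gap = 0 mm.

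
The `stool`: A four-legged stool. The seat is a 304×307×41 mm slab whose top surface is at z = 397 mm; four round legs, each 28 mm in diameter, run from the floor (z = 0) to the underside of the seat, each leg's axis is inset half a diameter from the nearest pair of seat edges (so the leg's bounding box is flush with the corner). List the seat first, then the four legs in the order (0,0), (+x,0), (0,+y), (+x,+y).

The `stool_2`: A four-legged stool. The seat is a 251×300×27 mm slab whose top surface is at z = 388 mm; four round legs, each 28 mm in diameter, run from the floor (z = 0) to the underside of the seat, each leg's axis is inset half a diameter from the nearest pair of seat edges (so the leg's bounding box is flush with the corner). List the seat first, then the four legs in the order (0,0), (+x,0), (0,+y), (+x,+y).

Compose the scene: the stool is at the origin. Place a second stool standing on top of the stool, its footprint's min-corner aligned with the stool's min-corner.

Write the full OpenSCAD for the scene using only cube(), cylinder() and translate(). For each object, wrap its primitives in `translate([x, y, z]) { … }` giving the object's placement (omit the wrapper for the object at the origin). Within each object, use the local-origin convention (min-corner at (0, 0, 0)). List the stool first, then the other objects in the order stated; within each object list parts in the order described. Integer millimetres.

translate([0, 0, 356]) cube([304, 307, 41]);
translate([14, 14, 0]) cylinder(h = 356, r = 14);
translate([290, 14, 0]) cylinder(h = 356, r = 14);
translate([14, 293, 0]) cylinder(h = 356, r = 14);
translate([290, 293, 0]) cylinder(h = 356, r = 14);
translate([0, 0, 397]) {
  translate([0, 0, 361]) cube([251, 300, 27]);
  translate([14, 14, 0]) cylinder(h = 361, r = 14);
  translate([237, 14, 0]) cylinder(h = 361, r = 14);
  translate([14, 286, 0]) cylinder(h = 361, r = 14);
  translate([237, 286, 0]) cylinder(h = 361, r = 14);
}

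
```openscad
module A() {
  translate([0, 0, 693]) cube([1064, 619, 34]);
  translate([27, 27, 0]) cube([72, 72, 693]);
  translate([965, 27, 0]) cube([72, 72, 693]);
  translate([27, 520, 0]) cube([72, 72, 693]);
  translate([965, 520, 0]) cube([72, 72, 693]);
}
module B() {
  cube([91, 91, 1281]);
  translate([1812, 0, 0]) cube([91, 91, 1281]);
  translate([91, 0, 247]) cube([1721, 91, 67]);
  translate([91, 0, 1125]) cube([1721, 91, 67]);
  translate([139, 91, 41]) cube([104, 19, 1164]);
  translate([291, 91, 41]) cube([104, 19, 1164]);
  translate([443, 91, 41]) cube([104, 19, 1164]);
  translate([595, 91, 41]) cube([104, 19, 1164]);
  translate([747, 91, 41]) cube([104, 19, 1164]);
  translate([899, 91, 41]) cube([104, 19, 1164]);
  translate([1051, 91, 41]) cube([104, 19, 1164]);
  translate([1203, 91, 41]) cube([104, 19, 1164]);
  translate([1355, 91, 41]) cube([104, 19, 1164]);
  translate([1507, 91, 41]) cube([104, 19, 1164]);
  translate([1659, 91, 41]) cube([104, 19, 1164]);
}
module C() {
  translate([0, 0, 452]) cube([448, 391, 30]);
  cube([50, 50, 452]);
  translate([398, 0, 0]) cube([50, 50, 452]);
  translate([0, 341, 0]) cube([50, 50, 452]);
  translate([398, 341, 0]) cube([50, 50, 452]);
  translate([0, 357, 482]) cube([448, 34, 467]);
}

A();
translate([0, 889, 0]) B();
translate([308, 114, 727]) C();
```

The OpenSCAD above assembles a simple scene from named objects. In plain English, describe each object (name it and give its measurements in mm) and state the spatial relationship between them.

A is a rectangular dining table. The top is 1064×619×34 mm with its upper surface at z = 727 mm. It stands on four 72×72 mm square legs, each inset 27 mm from the nearest pair of top edges, running from the floor to the underside of the top.

B is a fence section. Two 91×91 mm posts, 1281 mm tall, stand on the floor with a clear span of 1721 mm between their inner faces. Two horizontal rails of 91×67 mm section span the gap between the posts with their undersides at z = 247 mm and z = 1125 mm, flush with the posts' −y face. 11 pickets, each 104 mm wide, 19 mm thick and 1164 mm tall, are fixed to the +y face of the rails with their bottoms at z = 41 mm, evenly spaced across the span with equal gaps (rounded down to the nearest mm) at the −x end and between each pair — any rounding remainder accumulates at the +x end.

C is a chair. The seat is a 448×391×30 mm slab with its top at z = 482 mm, on four 50×50 mm corner legs (flush with the seat edges, standing on z = 0). A flat backrest 34 mm thick, 467 mm tall, spans the full seat width and rises from the seat top along its +y edge, rear face flush with the rear of the seat.

The fence section is on the floor beside the table on its +y side. The chair is on top of the table, centred.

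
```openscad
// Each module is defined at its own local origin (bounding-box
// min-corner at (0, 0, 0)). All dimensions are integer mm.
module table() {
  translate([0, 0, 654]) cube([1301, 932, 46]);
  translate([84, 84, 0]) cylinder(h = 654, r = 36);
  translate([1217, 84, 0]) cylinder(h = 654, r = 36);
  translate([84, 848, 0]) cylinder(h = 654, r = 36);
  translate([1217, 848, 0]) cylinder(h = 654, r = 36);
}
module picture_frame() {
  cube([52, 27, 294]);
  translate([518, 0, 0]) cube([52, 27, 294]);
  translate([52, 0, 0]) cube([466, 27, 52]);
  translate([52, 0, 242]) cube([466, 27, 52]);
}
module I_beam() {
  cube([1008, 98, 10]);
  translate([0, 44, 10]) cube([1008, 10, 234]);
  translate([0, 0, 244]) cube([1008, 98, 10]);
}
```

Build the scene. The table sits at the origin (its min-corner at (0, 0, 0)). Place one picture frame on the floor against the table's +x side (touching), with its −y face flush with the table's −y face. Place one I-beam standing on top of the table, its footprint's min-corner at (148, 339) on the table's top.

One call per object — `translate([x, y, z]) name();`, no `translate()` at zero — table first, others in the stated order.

table();
translate([1301, 0, 0]) picture_frame();
translate([148, 339, 700]) I_beam();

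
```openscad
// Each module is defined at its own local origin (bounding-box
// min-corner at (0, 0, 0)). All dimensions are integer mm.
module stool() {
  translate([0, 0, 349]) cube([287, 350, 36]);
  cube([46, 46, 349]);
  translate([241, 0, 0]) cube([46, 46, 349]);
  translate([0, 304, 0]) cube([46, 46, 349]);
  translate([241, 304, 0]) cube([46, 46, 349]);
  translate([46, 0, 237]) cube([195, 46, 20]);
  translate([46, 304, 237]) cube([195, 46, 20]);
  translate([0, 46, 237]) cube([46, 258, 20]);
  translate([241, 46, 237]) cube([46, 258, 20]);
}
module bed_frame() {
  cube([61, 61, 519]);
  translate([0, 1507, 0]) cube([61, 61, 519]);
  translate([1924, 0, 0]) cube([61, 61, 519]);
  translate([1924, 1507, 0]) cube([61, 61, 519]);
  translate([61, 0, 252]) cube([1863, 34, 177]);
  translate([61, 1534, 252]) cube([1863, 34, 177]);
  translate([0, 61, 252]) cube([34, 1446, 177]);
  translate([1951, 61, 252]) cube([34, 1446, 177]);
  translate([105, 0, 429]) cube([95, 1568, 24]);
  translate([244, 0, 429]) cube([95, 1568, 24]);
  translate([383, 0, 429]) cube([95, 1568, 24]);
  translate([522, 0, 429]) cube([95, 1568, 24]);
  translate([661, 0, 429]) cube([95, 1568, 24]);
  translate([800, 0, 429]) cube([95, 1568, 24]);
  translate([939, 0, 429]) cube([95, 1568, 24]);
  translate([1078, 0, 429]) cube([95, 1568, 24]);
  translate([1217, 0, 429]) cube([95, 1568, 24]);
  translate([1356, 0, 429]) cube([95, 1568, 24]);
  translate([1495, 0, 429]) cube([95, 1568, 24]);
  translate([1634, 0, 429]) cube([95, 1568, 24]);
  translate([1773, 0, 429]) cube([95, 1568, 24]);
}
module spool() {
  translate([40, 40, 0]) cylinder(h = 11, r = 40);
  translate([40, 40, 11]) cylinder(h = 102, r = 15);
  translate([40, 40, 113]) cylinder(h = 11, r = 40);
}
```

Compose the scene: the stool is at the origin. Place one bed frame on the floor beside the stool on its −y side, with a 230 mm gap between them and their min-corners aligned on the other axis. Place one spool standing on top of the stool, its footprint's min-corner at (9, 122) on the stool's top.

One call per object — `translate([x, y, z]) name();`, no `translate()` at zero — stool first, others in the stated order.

stool();
translate([0, -1798, 0]) bed_frame();
translate([9, 122, 385]) spool();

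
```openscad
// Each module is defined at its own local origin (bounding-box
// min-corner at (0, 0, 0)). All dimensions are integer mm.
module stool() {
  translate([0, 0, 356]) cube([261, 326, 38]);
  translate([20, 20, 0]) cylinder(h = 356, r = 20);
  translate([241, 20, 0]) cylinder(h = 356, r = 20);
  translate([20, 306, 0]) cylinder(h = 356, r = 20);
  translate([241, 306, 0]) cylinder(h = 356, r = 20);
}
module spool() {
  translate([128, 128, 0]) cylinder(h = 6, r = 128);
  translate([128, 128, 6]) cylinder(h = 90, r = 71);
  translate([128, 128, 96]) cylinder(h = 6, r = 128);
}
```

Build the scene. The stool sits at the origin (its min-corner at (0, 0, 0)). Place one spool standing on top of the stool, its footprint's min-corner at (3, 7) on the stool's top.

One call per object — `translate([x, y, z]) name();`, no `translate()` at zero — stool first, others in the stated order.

stool();
translate([3, 7, 394]) spool();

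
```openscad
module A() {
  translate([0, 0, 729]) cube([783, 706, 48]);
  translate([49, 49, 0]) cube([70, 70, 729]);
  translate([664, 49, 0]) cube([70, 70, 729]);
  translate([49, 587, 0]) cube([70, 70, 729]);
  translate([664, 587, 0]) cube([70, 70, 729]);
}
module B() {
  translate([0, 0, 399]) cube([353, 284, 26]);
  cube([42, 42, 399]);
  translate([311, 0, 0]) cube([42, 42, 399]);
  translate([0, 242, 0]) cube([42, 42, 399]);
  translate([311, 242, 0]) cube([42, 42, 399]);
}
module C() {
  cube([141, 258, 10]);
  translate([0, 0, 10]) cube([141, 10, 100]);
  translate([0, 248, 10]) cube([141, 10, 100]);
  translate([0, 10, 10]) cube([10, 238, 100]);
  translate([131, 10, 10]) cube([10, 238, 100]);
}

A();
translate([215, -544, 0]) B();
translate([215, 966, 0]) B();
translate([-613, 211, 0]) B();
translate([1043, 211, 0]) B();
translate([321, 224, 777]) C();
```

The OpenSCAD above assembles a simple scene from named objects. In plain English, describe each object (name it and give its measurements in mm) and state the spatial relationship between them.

A is a table: top 783 mm (x) × 706 mm (y), 48 mm thick, upper face at z = 777 mm, on four 70×70 mm square legs, each inset 49 mm from the nearest pair of top edges, running from z = 0 to the bottom of the top.

B is a simple wooden stool: a rectangular seat 353 mm (x) by 284 mm (y), 26 mm thick, top face at z = 425 mm, on four square legs, each 42×42 mm in cross-section. The legs rest on z = 0, each flush with a corner of the seat.

C is an open-topped rectangular box: outside dimensions 141×258×110 mm, with a uniform wall and base thickness of 10 mm. The base is a full 141×258 slab on the floor; four walls sit on top of the base. The front and back walls (the −y and +y sides) span the full width; the two side walls fit between them.

Four stools sit around the table at the −y, +y, −x, +x sides. The open box is on top of the table, centred.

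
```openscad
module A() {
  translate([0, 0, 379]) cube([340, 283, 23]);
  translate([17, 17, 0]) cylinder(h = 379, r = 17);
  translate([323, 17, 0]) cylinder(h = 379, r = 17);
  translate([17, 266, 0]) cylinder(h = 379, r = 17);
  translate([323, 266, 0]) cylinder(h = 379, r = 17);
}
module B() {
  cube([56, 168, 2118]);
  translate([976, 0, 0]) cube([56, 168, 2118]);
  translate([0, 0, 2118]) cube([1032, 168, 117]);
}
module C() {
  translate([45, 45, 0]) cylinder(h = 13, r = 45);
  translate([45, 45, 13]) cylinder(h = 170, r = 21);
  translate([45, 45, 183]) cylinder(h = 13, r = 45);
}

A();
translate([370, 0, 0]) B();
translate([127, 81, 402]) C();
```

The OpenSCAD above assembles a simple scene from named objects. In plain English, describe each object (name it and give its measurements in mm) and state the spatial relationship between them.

A is a four-legged stool. The seat is 340×283 mm, 23 mm thick, top at z = 402 mm. It stands on four round legs, each 34 mm in diameter, from z = 0 to the seat underside, each leg's axis is inset half a diameter from the nearest pair of seat edges (so the leg's bounding box is flush with the corner).

B is a rectangular door frame: two vertical jambs of 56×168 mm section, 2118 mm tall, with a clear opening 920 mm wide between their inner faces. A header 117 mm tall and 168 mm deep lies on top of the jambs and spans the full outside width.

C is a spool: two coaxial disc flanges of radius 45 mm and thickness 13 mm, joined by a core cylinder of radius 21 mm and height 170 mm. The lower flange rests on z = 0 and the three cylinders share a vertical axis.

The door frame is on the floor beside the stool on its +x side. The spool is on top of the stool.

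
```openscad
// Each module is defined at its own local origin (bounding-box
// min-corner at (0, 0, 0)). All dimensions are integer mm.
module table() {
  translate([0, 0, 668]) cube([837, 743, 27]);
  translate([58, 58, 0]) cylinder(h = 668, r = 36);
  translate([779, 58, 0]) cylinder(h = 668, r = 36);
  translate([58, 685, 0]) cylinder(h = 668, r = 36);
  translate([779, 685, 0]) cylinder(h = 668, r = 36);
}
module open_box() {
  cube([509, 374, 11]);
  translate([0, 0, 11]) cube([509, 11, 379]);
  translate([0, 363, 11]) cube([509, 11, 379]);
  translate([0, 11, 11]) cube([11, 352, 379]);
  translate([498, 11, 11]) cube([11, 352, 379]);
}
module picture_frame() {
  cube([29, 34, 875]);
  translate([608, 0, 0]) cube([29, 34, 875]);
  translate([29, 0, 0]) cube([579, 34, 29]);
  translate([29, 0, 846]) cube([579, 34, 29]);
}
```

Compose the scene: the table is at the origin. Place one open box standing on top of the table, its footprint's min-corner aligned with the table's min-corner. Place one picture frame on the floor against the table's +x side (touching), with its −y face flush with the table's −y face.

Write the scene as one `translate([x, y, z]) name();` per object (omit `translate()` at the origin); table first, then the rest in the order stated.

table();
translate([0, 0, 695]) open_box();
translate([837, 0, 0]) picture_frame();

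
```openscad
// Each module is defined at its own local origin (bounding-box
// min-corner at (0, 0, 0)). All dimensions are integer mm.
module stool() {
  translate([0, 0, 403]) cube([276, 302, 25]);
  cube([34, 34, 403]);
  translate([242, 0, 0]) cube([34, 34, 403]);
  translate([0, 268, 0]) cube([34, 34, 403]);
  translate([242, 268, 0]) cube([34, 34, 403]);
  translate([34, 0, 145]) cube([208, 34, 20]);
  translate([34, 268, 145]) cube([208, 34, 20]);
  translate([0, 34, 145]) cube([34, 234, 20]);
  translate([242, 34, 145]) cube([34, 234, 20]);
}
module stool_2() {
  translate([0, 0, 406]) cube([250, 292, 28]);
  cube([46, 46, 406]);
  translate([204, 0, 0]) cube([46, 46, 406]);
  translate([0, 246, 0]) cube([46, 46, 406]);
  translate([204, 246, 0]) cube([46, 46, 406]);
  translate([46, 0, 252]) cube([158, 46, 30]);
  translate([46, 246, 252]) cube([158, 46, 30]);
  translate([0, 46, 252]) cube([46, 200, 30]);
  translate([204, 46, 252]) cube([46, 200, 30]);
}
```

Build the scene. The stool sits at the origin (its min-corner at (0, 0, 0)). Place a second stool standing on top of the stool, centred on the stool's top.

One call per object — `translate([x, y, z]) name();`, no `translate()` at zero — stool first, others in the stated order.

stool();
translate([13, 5, 428]) stool_2();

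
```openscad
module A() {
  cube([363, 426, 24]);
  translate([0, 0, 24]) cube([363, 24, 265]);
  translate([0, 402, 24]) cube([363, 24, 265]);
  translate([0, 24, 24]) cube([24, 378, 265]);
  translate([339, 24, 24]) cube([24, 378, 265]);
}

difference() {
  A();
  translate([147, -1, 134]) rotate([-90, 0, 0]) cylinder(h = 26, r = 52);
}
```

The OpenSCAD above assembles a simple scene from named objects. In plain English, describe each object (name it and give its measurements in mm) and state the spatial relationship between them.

A is an open storage box with external size 363×426×289 mm and wall thickness 24 mm (the base is also 24 mm thick). The base covers the whole footprint; the four walls stand on the base, with the y-facing walls full-width and the x-facing walls fitting between their inner faces.

The open box has a circular hole of radius 52 mm through its front wall, centred at (x = 147, z = 134).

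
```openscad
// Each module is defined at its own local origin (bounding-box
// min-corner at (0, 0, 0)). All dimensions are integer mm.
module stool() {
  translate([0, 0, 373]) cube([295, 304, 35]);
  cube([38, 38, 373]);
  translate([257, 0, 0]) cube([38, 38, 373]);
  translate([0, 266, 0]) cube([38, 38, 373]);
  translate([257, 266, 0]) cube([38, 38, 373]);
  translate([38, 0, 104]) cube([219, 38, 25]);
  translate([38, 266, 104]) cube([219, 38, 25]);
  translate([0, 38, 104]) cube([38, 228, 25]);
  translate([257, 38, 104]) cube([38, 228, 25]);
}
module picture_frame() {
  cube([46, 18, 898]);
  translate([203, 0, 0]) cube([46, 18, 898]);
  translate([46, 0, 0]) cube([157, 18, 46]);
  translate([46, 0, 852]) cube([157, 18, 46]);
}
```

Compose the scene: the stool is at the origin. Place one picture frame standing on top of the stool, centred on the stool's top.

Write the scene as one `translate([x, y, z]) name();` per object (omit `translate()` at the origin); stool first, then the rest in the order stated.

stool();
translate([23, 143, 408]) picture_frame();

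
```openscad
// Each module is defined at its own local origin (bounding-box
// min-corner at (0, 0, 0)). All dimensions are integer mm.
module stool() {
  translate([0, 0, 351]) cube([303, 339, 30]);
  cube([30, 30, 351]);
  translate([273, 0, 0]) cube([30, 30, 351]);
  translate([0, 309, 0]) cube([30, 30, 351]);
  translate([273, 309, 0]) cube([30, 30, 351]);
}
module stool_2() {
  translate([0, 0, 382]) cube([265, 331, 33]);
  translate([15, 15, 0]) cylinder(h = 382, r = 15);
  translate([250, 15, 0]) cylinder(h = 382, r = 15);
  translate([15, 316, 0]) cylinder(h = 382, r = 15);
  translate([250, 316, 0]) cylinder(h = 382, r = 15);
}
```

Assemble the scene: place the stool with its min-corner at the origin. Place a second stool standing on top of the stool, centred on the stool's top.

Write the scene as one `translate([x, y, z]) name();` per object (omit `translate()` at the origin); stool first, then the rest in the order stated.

stool();
translate([19, 4, 381]) stool_2();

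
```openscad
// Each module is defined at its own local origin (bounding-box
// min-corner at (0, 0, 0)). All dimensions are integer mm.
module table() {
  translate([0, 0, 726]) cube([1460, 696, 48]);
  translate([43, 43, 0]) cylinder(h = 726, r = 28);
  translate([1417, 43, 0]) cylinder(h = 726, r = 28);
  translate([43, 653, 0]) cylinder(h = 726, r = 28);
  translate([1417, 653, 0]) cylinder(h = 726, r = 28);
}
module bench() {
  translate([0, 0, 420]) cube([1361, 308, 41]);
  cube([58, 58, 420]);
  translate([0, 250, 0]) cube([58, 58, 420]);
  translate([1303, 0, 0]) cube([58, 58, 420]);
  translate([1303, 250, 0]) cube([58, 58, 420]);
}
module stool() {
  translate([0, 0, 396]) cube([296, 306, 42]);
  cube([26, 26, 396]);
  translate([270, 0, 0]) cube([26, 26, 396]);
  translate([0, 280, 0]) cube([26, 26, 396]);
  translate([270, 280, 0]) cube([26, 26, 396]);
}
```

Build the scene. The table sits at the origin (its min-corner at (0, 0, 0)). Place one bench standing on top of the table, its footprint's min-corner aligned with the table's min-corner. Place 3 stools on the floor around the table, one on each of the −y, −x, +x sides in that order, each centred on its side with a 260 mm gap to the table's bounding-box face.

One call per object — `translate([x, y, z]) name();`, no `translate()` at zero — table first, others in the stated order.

table();
translate([0, 0, 774]) bench();
translate([582, -566, 0]) stool();
translate([-556, 195, 0]) stool();
translate([1720, 195, 0]) stool();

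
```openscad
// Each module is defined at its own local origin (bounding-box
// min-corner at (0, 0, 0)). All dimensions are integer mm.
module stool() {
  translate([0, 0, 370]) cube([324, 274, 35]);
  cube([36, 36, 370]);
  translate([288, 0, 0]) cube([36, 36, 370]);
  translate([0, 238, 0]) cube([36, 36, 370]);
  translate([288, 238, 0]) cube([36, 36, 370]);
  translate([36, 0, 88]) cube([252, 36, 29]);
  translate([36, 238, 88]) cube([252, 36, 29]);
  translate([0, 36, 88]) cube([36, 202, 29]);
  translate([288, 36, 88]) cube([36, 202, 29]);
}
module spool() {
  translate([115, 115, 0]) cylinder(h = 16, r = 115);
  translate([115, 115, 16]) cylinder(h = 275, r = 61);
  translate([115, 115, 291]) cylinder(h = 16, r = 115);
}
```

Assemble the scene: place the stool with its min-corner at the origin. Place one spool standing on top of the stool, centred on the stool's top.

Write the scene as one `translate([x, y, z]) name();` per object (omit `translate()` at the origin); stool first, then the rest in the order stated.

stool();
translate([47, 22, 405]) spool();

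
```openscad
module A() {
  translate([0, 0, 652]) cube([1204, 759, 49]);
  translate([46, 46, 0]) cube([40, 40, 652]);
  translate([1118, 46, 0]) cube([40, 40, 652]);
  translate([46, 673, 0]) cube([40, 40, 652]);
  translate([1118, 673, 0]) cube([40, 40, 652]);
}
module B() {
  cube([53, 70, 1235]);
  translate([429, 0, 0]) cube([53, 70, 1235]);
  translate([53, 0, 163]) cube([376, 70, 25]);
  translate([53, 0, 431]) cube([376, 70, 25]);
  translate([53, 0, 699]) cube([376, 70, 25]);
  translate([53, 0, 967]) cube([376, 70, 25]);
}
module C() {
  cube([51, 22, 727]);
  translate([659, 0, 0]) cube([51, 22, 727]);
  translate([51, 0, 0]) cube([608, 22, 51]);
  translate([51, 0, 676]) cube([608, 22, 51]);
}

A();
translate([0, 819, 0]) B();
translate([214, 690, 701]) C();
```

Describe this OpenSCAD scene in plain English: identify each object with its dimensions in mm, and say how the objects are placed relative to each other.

A is a table with a 1204×759 mm rectangular top, 49 mm thick, top surface at z = 701 mm, supported by four 40×40 mm square legs, each inset 46 mm from the nearest pair of top edges, running from the floor.

B is a wooden ladder with two side rails of 53×70 mm section and 1235 mm height, set 482 mm apart overall. Between them run 4 rectangular rungs (70 mm deep, 25 mm thick), front faces flush with the rails' −y face. The bottom of the first rung is 163 mm above the floor and each subsequent rung is 268 mm higher than the one below.

C is a rectangular picture frame lying in the x–z plane (depth along y). The opening is 608 mm wide (x) by 625 mm tall (z), surrounded by a border 51 mm wide on all four sides. The frame is 22 mm deep and is made of two full-height vertical stiles with two horizontal rails fitted between them.

The ladder is on the floor beside the table on its +y side. The picture frame is on top of the table.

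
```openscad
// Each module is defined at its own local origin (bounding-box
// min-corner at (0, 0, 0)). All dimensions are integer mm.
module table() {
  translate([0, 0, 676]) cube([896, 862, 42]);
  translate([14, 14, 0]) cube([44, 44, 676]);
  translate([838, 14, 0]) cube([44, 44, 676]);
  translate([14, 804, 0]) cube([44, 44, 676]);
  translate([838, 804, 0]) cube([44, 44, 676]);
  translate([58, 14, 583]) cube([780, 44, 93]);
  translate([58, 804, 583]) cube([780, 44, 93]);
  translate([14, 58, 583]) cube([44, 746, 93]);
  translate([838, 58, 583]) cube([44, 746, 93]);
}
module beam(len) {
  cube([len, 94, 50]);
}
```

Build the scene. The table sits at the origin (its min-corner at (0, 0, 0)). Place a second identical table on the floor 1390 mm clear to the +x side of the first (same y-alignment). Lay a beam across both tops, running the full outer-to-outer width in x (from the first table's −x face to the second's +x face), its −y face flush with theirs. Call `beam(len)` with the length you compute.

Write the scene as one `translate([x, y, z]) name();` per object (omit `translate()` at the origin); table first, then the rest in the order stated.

table();
translate([2286, 0, 0]) table();
translate([0, 0, 718]) beam(3182);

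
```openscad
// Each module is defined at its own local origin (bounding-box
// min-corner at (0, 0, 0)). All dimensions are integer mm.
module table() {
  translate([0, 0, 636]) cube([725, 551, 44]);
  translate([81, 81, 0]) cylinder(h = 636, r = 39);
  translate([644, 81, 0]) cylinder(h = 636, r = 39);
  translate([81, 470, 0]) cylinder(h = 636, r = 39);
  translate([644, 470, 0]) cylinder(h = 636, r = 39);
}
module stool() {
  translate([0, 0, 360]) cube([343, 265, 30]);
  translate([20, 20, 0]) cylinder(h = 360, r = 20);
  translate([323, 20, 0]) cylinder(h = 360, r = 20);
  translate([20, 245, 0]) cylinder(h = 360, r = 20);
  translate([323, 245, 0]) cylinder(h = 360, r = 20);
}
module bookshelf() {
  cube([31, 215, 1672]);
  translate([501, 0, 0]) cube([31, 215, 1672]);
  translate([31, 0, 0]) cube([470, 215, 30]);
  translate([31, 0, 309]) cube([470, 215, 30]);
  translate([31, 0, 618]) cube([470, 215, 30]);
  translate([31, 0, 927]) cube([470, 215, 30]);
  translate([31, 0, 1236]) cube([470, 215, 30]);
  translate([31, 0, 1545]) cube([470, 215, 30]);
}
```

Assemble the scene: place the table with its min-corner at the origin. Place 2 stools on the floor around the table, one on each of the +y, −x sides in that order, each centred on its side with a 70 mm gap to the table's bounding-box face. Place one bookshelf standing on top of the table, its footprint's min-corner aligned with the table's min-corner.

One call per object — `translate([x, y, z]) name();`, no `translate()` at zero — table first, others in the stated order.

table();
translate([191, 621, 0]) stool();
translate([-413, 143, 0]) stool();
translate([0, 0, 680]) bookshelf();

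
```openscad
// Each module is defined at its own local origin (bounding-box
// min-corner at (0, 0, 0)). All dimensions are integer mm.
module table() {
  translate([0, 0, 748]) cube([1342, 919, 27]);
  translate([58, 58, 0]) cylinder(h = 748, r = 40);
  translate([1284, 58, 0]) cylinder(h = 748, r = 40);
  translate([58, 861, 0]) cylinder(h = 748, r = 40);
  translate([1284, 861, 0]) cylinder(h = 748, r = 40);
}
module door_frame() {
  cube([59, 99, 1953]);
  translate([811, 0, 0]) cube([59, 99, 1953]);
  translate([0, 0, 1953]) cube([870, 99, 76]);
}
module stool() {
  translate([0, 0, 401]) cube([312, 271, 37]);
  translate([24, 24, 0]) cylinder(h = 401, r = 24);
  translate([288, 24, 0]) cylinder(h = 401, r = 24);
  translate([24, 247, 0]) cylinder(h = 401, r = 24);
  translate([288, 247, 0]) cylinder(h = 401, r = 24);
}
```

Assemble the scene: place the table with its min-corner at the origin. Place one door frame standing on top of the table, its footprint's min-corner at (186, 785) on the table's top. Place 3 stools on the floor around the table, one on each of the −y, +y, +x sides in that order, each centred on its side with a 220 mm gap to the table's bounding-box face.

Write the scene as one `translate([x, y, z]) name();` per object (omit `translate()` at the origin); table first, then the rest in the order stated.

table();
translate([186, 785, 775]) door_frame();
translate([515, -491, 0]) stool();
translate([515, 1139, 0]) stool();
translate([1562, 324, 0]) stool();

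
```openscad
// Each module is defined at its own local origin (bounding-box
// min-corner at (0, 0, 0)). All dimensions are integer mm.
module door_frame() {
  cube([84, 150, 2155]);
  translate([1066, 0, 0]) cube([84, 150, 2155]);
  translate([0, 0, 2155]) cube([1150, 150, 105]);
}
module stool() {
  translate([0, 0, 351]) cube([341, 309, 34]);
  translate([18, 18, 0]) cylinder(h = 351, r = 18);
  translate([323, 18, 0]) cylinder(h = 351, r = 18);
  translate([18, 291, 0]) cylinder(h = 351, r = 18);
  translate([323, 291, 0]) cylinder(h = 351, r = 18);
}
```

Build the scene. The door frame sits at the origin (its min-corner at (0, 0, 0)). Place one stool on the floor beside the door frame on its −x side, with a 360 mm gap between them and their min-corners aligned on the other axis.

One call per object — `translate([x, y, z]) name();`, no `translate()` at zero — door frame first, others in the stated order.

door_frame();
translate([-701, 0, 0]) stool();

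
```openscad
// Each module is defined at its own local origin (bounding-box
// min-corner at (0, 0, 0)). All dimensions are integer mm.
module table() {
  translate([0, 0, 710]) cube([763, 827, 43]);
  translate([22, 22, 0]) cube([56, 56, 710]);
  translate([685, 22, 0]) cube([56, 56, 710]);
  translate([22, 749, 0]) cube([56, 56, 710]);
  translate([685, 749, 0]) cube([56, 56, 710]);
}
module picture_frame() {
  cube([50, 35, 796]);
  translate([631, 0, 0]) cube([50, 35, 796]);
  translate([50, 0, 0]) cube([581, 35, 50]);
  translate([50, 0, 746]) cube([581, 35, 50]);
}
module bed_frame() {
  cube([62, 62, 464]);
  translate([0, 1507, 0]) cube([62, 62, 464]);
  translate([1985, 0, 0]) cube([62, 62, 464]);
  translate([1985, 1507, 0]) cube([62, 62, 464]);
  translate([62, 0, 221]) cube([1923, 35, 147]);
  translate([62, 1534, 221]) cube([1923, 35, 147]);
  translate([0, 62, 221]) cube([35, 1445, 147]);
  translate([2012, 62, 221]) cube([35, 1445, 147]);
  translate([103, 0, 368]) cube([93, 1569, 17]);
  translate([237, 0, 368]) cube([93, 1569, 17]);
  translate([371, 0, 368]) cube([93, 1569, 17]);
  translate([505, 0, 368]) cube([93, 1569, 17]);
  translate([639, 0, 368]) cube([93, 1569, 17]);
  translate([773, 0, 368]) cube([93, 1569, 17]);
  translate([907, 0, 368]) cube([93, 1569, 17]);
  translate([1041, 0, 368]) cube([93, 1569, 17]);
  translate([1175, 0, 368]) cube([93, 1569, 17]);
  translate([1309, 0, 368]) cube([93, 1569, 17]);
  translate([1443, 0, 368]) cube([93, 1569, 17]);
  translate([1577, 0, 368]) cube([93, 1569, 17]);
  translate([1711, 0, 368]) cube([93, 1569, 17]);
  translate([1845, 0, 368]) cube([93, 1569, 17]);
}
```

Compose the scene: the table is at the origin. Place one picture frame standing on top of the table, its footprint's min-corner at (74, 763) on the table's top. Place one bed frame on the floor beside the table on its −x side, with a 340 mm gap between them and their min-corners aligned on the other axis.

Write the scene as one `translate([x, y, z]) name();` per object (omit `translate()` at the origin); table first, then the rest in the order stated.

table();
translate([74, 763, 753]) picture_frame();
translate([-2387, 0, 0]) bed_frame();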